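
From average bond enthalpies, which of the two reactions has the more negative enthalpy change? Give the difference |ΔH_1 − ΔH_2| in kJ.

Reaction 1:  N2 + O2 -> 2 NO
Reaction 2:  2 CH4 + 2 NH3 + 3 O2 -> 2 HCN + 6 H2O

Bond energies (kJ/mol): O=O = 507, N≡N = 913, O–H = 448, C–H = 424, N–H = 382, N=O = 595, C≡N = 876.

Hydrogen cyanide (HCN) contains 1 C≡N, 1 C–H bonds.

Reaction 1:
  Bonds broken (reactants):
    N≡N: 1 × 913 = 913
    O=O: 1 × 507 = 507
    Σ(broken) = 1420 kJ
  Bonds formed (products):
    N=O: 2 × 595 = 1190
    Σ(formed) = 1190 kJ
  ΔH_1 = 1420 − 1190 = +230 kJ
Reaction 2:
  Bonds broken (reactants):
    C–H: 8 × 424 = 3392
    N–H: 6 × 382 = 2292
    O=O: 3 × 507 = 1521
    Σ(broken) = 7205 kJ
  Bonds formed (products):
    C≡N: 2 × 876 = 1752
    C–H: 2 × 424 = 848
    O–H: 12 × 448 = 5376
    Σ(formed) = 7976 kJ
  ΔH_2 = 7205 − 7976 = −771 kJ
ΔH_1 − ΔH_2 = +1001 kJ, so reaction 2 has the more negative ΔH; |ΔH_1 − ΔH_2| = 1001 kJ.

Reaction 2, by 1001 kJ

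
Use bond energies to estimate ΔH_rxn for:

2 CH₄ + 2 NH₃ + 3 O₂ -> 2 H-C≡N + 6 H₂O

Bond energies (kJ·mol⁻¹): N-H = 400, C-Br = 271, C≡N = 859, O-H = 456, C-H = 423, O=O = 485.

ΔH ≈ −797 kJ

Bonds broken (reactants):
  C-H: 8 × 423 = 3384
  N-H: 6 × 400 = 2400
  O=O: 3 × 485 = 1455
  Σ(broken) = 7239 kJ
Bonds formed (products):
  C≡N: 2 × 859 = 1718
  C-H: 2 × 423 = 846
  O-H: 12 × 456 = 5472
  Σ(formed) = 8036 kJ
ΔH = Σ(broken) − Σ(formed) = 7239 − 8036 = −797 kJ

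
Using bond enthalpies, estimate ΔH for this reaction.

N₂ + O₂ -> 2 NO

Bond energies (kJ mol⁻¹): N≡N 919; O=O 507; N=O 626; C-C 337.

Bonds broken (reactants):
  N≡N: 1 × 919 = 919
  O=O: 1 × 507 = 507
  Σ(broken) = 1426 kJ
Bonds formed (products):
  N=O: 2 × 626 = 1252
  Σ(formed) = 1252 kJ
ΔH = Σ(broken) − Σ(formed) = 1426 − 1252 = +174 kJ

ΔH ≈ +174 kJ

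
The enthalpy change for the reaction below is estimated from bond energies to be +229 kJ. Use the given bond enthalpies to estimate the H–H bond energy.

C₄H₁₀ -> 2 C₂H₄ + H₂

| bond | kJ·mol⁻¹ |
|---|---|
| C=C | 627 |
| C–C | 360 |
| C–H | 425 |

D(H–H) ≈ 447 kJ/mol

Let D be the H–H bond energy.
Σ(broken) = 3×360 + 10×425 = 5330
Σ(formed) = 8×425 + 2×627 + 1×D = 4654 + D
ΔH = Σ(broken) − Σ(formed) = (5330) − (4654 + D) = +676 − D
Setting this equal to +229 kJ gives D = 447 kJ/mol.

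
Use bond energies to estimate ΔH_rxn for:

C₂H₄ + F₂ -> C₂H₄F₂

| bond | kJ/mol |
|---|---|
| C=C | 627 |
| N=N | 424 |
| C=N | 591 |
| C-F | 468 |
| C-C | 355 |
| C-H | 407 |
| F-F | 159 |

ΔH ≈ −505 kJ

Bonds broken (reactants):
  C-H: 4 × 407 = 1628
  C=C: 1 × 627 = 627
  F-F: 1 × 159 = 159
  Σ(broken) = 2414 kJ
Bonds formed (products):
  C-C: 1 × 355 = 355
  C-F: 2 × 468 = 936
  C-H: 4 × 407 = 1628
  Σ(formed) = 2919 kJ
ΔH = Σ(broken) − Σ(formed) = 2414 − 2919 = −505 kJ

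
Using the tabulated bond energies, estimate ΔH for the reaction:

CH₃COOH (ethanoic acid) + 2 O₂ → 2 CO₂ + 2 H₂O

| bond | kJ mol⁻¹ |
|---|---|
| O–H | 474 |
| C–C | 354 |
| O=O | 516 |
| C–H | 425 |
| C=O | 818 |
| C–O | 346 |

ΔH ≈ −869 kJ

Bonds broken (reactants):
  C–C: 1 × 354 = 354
  C–H: 3 × 425 = 1275
  C–O: 1 × 346 = 346
  C=O: 1 × 818 = 818
  O–H: 1 × 474 = 474
  O=O: 2 × 516 = 1032
  Σ(broken) = 4299 kJ
Bonds formed (products):
  C=O: 4 × 818 = 3272
  O–H: 4 × 474 = 1896
  Σ(formed) = 5168 kJ
ΔH = Σ(broken) − Σ(formed) = 4299 − 5168 = −869 kJ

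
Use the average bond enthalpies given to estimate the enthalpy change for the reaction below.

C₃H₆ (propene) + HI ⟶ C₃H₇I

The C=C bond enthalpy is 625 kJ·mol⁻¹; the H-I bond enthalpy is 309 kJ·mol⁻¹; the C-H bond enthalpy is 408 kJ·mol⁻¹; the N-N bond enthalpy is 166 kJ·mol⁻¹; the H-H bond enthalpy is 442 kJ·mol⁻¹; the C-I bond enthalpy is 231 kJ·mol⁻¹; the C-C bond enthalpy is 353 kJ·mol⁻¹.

ΔH ≈ −58 kJ

Bonds broken (reactants):
  C-C: 1 × 353 = 353
  C-H: 6 × 408 = 2448
  C=C: 1 × 625 = 625
  H-I: 1 × 309 = 309
  Σ(broken) = 3735 kJ
Bonds formed (products):
  C-C: 2 × 353 = 706
  C-H: 7 × 408 = 2856
  C-I: 1 × 231 = 231
  Σ(formed) = 3793 kJ
ΔH = Σ(broken) − Σ(formed) = 3735 − 3793 = −58 kJ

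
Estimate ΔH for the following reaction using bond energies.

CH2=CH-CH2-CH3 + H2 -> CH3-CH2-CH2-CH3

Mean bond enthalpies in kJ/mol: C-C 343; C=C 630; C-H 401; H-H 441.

ΔH ≈ −74 kJ

Bonds broken (reactants):
  C-C: 2 × 343 = 686
  C-H: 8 × 401 = 3208
  C=C: 1 × 630 = 630
  H-H: 1 × 441 = 441
  Σ(broken) = 4965 kJ
Bonds formed (products):
  C-C: 3 × 343 = 1029
  C-H: 10 × 401 = 4010
  Σ(formed) = 5039 kJ
ΔH = Σ(broken) − Σ(formed) = 4965 − 5039 = −74 kJ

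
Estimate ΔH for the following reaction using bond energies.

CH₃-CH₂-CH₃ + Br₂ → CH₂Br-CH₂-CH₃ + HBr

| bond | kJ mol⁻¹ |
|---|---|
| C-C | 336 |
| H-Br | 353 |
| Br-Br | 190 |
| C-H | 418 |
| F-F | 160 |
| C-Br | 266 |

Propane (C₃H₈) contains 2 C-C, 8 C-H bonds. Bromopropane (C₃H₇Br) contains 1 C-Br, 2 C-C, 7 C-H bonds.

Bonds broken (reactants):
  Br-Br: 1 × 190 = 190
  C-C: 2 × 336 = 672
  C-H: 8 × 418 = 3344
  Σ(broken) = 4206 kJ
Bonds formed (products):
  C-Br: 1 × 266 = 266
  C-C: 2 × 336 = 672
  C-H: 7 × 418 = 2926
  H-Br: 1 × 353 = 353
  Σ(formed) = 4217 kJ
ΔH = Σ(broken) − Σ(formed) = 4206 − 4217 = −11 kJ

ΔH ≈ −11 kJ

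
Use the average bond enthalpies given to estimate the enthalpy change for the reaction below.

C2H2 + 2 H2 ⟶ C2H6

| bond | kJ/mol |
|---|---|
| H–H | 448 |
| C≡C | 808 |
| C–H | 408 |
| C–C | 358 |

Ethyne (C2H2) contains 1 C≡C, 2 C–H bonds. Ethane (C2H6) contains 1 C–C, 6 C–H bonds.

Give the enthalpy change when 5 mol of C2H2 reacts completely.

ΔH = −1430 kJ

Bonds broken (reactants):
  C≡C: 1 × 808 = 808
  C–H: 2 × 408 = 816
  H–H: 2 × 448 = 896
  Σ(broken) = 2520 kJ
Bonds formed (products):
  C–C: 1 × 358 = 358
  C–H: 6 × 408 = 2448
  Σ(formed) = 2806 kJ
ΔH = Σ(broken) − Σ(formed) = 2520 − 2806 = −286 kJ
For 5× the reaction as written: 5 × (−286) = −1430 kJ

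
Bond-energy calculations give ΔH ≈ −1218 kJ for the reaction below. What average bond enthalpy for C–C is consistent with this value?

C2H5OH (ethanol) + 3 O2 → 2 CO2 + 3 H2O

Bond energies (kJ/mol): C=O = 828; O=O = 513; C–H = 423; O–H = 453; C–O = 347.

Let D be the C–C bond energy.
Σ(broken) = 1×D + 5×423 + 1×347 + 1×453 + 3×513 = 4454 + D
Σ(formed) = 4×828 + 6×453 = 6030
ΔH = Σ(broken) − Σ(formed) = (4454 + D) − (6030) = −1576 + D
Setting this equal to −1218 kJ gives D = 358 kJ/mol.

D(C–C) ≈ 358 kJ/mol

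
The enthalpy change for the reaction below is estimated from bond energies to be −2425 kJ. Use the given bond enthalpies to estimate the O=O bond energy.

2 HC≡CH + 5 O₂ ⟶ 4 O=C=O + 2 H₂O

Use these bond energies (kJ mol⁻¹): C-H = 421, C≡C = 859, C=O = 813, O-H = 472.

Let D be the O=O bond energy.
Σ(broken) = 2×859 + 4×421 + 5×D = 3402 + 5D
Σ(formed) = 8×813 + 4×472 = 8392
ΔH = Σ(broken) − Σ(formed) = (3402 + 5D) − (8392) = −4990 + 5D
Setting this equal to −2425 kJ gives 5D = 2565, so D = 513 kJ/mol.

D(O=O) ≈ 513 kJ/mol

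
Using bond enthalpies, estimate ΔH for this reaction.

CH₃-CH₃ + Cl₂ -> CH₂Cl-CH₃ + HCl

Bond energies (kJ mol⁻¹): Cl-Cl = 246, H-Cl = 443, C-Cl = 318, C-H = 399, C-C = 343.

ΔH ≈ −116 kJ

Bonds broken (reactants):
  C-C: 1 × 343 = 343
  C-H: 6 × 399 = 2394
  Cl-Cl: 1 × 246 = 246
  Σ(broken) = 2983 kJ
Bonds formed (products):
  C-C: 1 × 343 = 343
  C-Cl: 1 × 318 = 318
  C-H: 5 × 399 = 1995
  H-Cl: 1 × 443 = 443
  Σ(formed) = 3099 kJ
ΔH = Σ(broken) − Σ(formed) = 2983 − 3099 = −116 kJ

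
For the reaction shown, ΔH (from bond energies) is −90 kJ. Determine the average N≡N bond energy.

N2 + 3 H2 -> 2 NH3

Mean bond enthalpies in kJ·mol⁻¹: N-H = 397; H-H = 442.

Let D be the N≡N bond energy.
Σ(broken) = 3×442 + 1×D = 1326 + D
Σ(formed) = 6×397 = 2382
ΔH = Σ(broken) − Σ(formed) = (1326 + D) − (2382) = −1056 + D
Setting this equal to −90 kJ gives D = 966 kJ/mol.

D(N≡N) ≈ 966 kJ/mol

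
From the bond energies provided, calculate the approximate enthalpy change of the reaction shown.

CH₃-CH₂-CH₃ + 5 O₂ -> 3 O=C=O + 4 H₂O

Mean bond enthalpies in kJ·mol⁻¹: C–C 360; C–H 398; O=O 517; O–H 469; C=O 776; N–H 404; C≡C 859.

ΔH ≈ −1919 kJ

Bonds broken (reactants):
  C–C: 2 × 360 = 720
  C–H: 8 × 398 = 3184
  O=O: 5 × 517 = 2585
  Σ(broken) = 6489 kJ
Bonds formed (products):
  C=O: 6 × 776 = 4656
  O–H: 8 × 469 = 3752
  Σ(formed) = 8408 kJ
ΔH = Σ(broken) − Σ(formed) = 6489 − 8408 = −1919 kJ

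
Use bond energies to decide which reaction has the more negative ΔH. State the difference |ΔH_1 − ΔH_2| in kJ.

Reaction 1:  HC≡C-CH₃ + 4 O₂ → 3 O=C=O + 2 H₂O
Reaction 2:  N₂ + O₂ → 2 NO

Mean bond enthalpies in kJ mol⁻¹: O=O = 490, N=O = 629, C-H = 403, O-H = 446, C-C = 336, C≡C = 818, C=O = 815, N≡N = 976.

Reaction 1:
  Bonds broken (reactants):
    C≡C: 1 × 818 = 818
    C-C: 1 × 336 = 336
    C-H: 4 × 403 = 1612
    O=O: 4 × 490 = 1960
    Σ(broken) = 4726 kJ
  Bonds formed (products):
    C=O: 6 × 815 = 4890
    O-H: 4 × 446 = 1784
    Σ(formed) = 6674 kJ
  ΔH_1 = 4726 − 6674 = −1948 kJ
Reaction 2:
  Bonds broken (reactants):
    N≡N: 1 × 976 = 976
    O=O: 1 × 490 = 490
    Σ(broken) = 1466 kJ
  Bonds formed (products):
    N=O: 2 × 629 = 1258
    Σ(formed) = 1258 kJ
  ΔH_2 = 1466 − 1258 = +208 kJ
ΔH_1 − ΔH_2 = −2156 kJ, so reaction 1 has the more negative ΔH; |ΔH_1 − ΔH_2| = 2156 kJ.

Reaction 1, by 2156 kJ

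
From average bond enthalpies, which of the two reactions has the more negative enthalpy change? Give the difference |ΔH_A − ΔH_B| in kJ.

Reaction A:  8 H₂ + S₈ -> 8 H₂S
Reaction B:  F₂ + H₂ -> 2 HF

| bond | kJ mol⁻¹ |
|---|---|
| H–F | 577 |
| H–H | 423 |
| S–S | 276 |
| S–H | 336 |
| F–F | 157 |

Reaction B, by 790 kJ

Reaction A:
  Bonds broken (reactants):
    H–H: 8 × 423 = 3384
    S–S: 8 × 276 = 2208
    Σ(broken) = 5592 kJ
  Bonds formed (products):
    S–H: 16 × 336 = 5376
    Σ(formed) = 5376 kJ
  ΔH_A = 5592 − 5376 = +216 kJ
Reaction B:
  Bonds broken (reactants):
    F–F: 1 × 157 = 157
    H–H: 1 × 423 = 423
    Σ(broken) = 580 kJ
  Bonds formed (products):
    H–F: 2 × 577 = 1154
    Σ(formed) = 1154 kJ
  ΔH_B = 580 − 1154 = −574 kJ
ΔH_A − ΔH_B = +790 kJ, so reaction B has the more negative ΔH; |ΔH_A − ΔH_B| = 790 kJ.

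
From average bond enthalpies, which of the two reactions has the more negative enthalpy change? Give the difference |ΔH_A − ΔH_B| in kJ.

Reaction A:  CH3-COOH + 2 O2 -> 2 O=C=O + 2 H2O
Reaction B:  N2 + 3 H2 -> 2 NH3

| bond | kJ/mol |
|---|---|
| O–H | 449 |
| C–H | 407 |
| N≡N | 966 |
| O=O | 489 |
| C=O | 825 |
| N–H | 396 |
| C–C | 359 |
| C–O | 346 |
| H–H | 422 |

Reaction A:
  Bonds broken (reactants):
    C–C: 1 × 359 = 359
    C–H: 3 × 407 = 1221
    C–O: 1 × 346 = 346
    C=O: 1 × 825 = 825
    O–H: 1 × 449 = 449
    O=O: 2 × 489 = 978
    Σ(broken) = 4178 kJ
  Bonds formed (products):
    C=O: 4 × 825 = 3300
    O–H: 4 × 449 = 1796
    Σ(formed) = 5096 kJ
  ΔH_A = 4178 − 5096 = −918 kJ
Reaction B:
  Bonds broken (reactants):
    H–H: 3 × 422 = 1266
    N≡N: 1 × 966 = 966
    Σ(broken) = 2232 kJ
  Bonds formed (products):
    N–H: 6 × 396 = 2376
    Σ(formed) = 2376 kJ
  ΔH_B = 2232 − 2376 = −144 kJ
ΔH_A − ΔH_B = −774 kJ, so reaction A has the more negative ΔH; |ΔH_A − ΔH_B| = 774 kJ.

Reaction A, by 774 kJ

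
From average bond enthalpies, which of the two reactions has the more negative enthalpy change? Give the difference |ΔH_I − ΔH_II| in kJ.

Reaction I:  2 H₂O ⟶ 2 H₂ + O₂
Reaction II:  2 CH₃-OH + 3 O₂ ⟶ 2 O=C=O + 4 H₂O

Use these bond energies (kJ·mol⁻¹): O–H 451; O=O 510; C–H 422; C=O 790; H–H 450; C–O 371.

Reaction II, by 1456 kJ

Reaction I:
  Bonds broken (reactants):
    O–H: 4 × 451 = 1804
    Σ(broken) = 1804 kJ
  Bonds formed (products):
    H–H: 2 × 450 = 900
    O=O: 1 × 510 = 510
    Σ(formed) = 1410 kJ
  ΔH_I = 1804 − 1410 = +394 kJ
Reaction II:
  Bonds broken (reactants):
    C–H: 6 × 422 = 2532
    C–O: 2 × 371 = 742
    O–H: 2 × 451 = 902
    O=O: 3 × 510 = 1530
    Σ(broken) = 5706 kJ
  Bonds formed (products):
    C=O: 4 × 790 = 3160
    O–H: 8 × 451 = 3608
    Σ(formed) = 6768 kJ
  ΔH_II = 5706 − 6768 = −1062 kJ
ΔH_I − ΔH_II = +1456 kJ, so reaction II has the more negative ΔH; |ΔH_I − ΔH_II| = 1456 kJ.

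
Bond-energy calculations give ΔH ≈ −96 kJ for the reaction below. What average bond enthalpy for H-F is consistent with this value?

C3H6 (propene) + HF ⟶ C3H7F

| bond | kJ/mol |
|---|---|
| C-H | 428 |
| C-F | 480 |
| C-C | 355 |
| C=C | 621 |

D(H-F) ≈ 546 kJ/mol

Let D be the H-F bond energy.
Σ(broken) = 1×355 + 6×428 + 1×621 + 1×D = 3544 + D
Σ(formed) = 2×355 + 1×480 + 7×428 = 4186
ΔH = Σ(broken) − Σ(formed) = (3544 + D) − (4186) = −642 + D
Setting this equal to −96 kJ gives D = 546 kJ/mol.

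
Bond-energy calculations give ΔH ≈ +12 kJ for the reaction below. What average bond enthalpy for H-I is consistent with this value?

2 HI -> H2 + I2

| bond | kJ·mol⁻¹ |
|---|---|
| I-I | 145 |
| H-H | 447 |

Let D be the H-I bond energy.
Σ(broken) = 2×D = 2D
Σ(formed) = 1×447 + 1×145 = 592
ΔH = Σ(broken) − Σ(formed) = (2D) − (592) = −592 + 2D
Setting this equal to +12 kJ gives 2D = 604, so D = 302 kJ/mol.

D(H-I) ≈ 302 kJ/mol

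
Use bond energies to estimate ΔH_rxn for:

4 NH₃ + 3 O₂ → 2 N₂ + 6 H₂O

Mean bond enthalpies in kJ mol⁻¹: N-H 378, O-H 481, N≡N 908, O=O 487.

Bonds broken (reactants):
  N-H: 12 × 378 = 4536
  O=O: 3 × 487 = 1461
  Σ(broken) = 5997 kJ
Bonds formed (products):
  N≡N: 2 × 908 = 1816
  O-H: 12 × 481 = 5772
  Σ(formed) = 7588 kJ
ΔH = Σ(broken) − Σ(formed) = 5997 − 7588 = −1591 kJ

ΔH ≈ −1591 kJ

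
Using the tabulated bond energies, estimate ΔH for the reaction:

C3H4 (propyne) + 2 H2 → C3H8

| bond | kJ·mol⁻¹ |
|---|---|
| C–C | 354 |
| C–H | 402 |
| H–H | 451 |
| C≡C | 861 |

ΔH ≈ −199 kJ

Bonds broken (reactants):
  C≡C: 1 × 861 = 861
  C–C: 1 × 354 = 354
  C–H: 4 × 402 = 1608
  H–H: 2 × 451 = 902
  Σ(broken) = 3725 kJ
Bonds formed (products):
  C–C: 2 × 354 = 708
  C–H: 8 × 402 = 3216
  Σ(formed) = 3924 kJ
ΔH = Σ(broken) − Σ(formed) = 3725 − 3924 = −199 kJ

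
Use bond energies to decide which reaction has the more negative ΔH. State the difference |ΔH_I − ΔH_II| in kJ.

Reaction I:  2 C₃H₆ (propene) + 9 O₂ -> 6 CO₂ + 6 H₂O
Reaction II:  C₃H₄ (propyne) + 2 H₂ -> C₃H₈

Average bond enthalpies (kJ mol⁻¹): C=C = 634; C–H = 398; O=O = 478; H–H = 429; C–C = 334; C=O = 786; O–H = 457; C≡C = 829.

Reaction I:
  Bonds broken (reactants):
    C–C: 2 × 334 = 668
    C–H: 12 × 398 = 4776
    C=C: 2 × 634 = 1268
    O=O: 9 × 478 = 4302
    Σ(broken) = 11014 kJ
  Bonds formed (products):
    C=O: 12 × 786 = 9432
    O–H: 12 × 457 = 5484
    Σ(formed) = 14916 kJ
  ΔH_I = 11014 − 14916 = −3902 kJ
Reaction II:
  Bonds broken (reactants):
    C≡C: 1 × 829 = 829
    C–C: 1 × 334 = 334
    C–H: 4 × 398 = 1592
    H–H: 2 × 429 = 858
    Σ(broken) = 3613 kJ
  Bonds formed (products):
    C–C: 2 × 334 = 668
    C–H: 8 × 398 = 3184
    Σ(formed) = 3852 kJ
  ΔH_II = 3613 − 3852 = −239 kJ
ΔH_I − ΔH_II = −3663 kJ, so reaction I has the more negative ΔH; |ΔH_I − ΔH_II| = 3663 kJ.

Reaction I, by 3663 kJ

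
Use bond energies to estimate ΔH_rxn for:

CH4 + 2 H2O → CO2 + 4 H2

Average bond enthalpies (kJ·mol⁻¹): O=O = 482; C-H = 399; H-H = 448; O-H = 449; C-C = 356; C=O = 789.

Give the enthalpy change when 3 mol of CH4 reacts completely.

Bonds broken (reactants):
  C-H: 4 × 399 = 1596
  O-H: 4 × 449 = 1796
  Σ(broken) = 3392 kJ
Bonds formed (products):
  C=O: 2 × 789 = 1578
  H-H: 4 × 448 = 1792
  Σ(formed) = 3370 kJ
ΔH = Σ(broken) − Σ(formed) = 3392 − 3370 = +22 kJ
For 3× the reaction as written: 3 × (+22) = +66 kJ

ΔH = +66 kJ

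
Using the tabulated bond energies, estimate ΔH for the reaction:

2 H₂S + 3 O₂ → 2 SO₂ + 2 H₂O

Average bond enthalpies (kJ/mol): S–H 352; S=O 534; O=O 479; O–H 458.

Bonds broken (reactants):
  O=O: 3 × 479 = 1437
  S–H: 4 × 352 = 1408
  Σ(broken) = 2845 kJ
Bonds formed (products):
  O–H: 4 × 458 = 1832
  S=O: 4 × 534 = 2136
  Σ(formed) = 3968 kJ
ΔH = Σ(broken) − Σ(formed) = 2845 − 3968 = −1123 kJ

ΔH ≈ −1123 kJ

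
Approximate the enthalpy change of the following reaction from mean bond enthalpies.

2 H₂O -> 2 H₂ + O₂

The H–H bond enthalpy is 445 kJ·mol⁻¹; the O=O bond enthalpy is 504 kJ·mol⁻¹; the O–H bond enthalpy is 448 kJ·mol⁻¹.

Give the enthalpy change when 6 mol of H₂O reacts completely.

ΔH = +1194 kJ

Bonds broken (reactants):
  O–H: 4 × 448 = 1792
  Σ(broken) = 1792 kJ
Bonds formed (products):
  H–H: 2 × 445 = 890
  O=O: 1 × 504 = 504
  Σ(formed) = 1394 kJ
ΔH = Σ(broken) − Σ(formed) = 1792 − 1394 = +398 kJ
For 3× the reaction as written: 3 × (+398) = +1194 kJ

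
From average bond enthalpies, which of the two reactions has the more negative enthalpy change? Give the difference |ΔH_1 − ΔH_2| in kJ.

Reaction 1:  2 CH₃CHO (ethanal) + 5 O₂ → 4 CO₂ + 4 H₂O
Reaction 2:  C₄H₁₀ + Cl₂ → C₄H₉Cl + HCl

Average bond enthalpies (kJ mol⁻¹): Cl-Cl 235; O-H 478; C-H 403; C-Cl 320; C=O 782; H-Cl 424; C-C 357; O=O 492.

Reaction 1:
  Bonds broken (reactants):
    C-C: 2 × 357 = 714
    C-H: 8 × 403 = 3224
    C=O: 2 × 782 = 1564
    O=O: 5 × 492 = 2460
    Σ(broken) = 7962 kJ
  Bonds formed (products):
    C=O: 8 × 782 = 6256
    O-H: 8 × 478 = 3824
    Σ(formed) = 10080 kJ
  ΔH_1 = 7962 − 10080 = −2118 kJ
Reaction 2:
  Bonds broken (reactants):
    C-C: 3 × 357 = 1071
    C-H: 10 × 403 = 4030
    Cl-Cl: 1 × 235 = 235
    Σ(broken) = 5336 kJ
  Bonds formed (products):
    C-C: 3 × 357 = 1071
    C-Cl: 1 × 320 = 320
    C-H: 9 × 403 = 3627
    H-Cl: 1 × 424 = 424
    Σ(formed) = 5442 kJ
  ΔH_2 = 5336 − 5442 = −106 kJ
ΔH_1 − ΔH_2 = −2012 kJ, so reaction 1 has the more negative ΔH; |ΔH_1 − ΔH_2| = 2012 kJ.

Reaction 1, by 2012 kJ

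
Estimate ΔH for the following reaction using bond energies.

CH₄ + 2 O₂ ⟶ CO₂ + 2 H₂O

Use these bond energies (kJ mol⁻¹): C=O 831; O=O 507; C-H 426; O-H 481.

Bonds broken (reactants):
  C-H: 4 × 426 = 1704
  O=O: 2 × 507 = 1014
  Σ(broken) = 2718 kJ
Bonds formed (products):
  C=O: 2 × 831 = 1662
  O-H: 4 × 481 = 1924
  Σ(formed) = 3586 kJ
ΔH = Σ(broken) − Σ(formed) = 2718 − 3586 = −868 kJ

ΔH ≈ −868 kJ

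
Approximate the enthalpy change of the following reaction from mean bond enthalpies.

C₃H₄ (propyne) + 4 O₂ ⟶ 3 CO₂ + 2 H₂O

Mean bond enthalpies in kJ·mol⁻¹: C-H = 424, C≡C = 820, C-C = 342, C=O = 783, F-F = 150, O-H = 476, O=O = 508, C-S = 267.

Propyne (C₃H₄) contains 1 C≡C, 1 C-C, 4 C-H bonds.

ΔH ≈ −1712 kJ

Bonds broken (reactants):
  C≡C: 1 × 820 = 820
  C-C: 1 × 342 = 342
  C-H: 4 × 424 = 1696
  O=O: 4 × 508 = 2032
  Σ(broken) = 4890 kJ
Bonds formed (products):
  C=O: 6 × 783 = 4698
  O-H: 4 × 476 = 1904
  Σ(formed) = 6602 kJ
ΔH = Σ(broken) − Σ(formed) = 4890 − 6602 = −1712 kJ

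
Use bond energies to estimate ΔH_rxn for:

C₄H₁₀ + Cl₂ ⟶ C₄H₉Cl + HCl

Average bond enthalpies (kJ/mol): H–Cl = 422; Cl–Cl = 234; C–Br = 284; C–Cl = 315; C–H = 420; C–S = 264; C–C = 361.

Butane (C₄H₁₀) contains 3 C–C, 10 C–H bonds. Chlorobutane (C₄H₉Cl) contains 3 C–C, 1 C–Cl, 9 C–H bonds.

Bonds broken (reactants):
  C–C: 3 × 361 = 1083
  C–H: 10 × 420 = 4200
  Cl–Cl: 1 × 234 = 234
  Σ(broken) = 5517 kJ
Bonds formed (products):
  C–C: 3 × 361 = 1083
  C–Cl: 1 × 315 = 315
  C–H: 9 × 420 = 3780
  H–Cl: 1 × 422 = 422
  Σ(formed) = 5600 kJ
ΔH = Σ(broken) − Σ(formed) = 5517 − 5600 = −83 kJ

ΔH ≈ −83 kJ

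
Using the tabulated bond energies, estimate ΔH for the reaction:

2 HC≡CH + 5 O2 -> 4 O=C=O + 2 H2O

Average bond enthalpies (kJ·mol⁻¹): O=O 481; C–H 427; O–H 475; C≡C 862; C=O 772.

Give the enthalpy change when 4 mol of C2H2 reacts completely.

ΔH = −4478 kJ

Bonds broken (reactants):
  C≡C: 2 × 862 = 1724
  C–H: 4 × 427 = 1708
  O=O: 5 × 481 = 2405
  Σ(broken) = 5837 kJ
Bonds formed (products):
  C=O: 8 × 772 = 6176
  O–H: 4 × 475 = 1900
  Σ(formed) = 8076 kJ
ΔH = Σ(broken) − Σ(formed) = 5837 − 8076 = −2239 kJ
For 2× the reaction as written: 2 × (−2239) = −4478 kJ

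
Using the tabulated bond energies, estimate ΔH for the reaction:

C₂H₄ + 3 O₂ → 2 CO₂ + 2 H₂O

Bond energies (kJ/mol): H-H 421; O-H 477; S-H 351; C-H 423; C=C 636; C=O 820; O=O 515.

ΔH ≈ −1315 kJ

Bonds broken (reactants):
  C-H: 4 × 423 = 1692
  C=C: 1 × 636 = 636
  O=O: 3 × 515 = 1545
  Σ(broken) = 3873 kJ
Bonds formed (products):
  C=O: 4 × 820 = 3280
  O-H: 4 × 477 = 1908
  Σ(formed) = 5188 kJ
ΔH = Σ(broken) − Σ(formed) = 3873 − 5188 = −1315 kJ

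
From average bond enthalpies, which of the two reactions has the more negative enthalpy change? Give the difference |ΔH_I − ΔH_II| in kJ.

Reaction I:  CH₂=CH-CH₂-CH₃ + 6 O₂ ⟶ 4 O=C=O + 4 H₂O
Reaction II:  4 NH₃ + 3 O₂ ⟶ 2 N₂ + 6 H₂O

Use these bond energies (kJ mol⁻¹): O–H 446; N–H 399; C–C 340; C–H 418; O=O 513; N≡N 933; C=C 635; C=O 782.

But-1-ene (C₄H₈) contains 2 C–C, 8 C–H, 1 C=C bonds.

Reaction I, by 1196 kJ

Reaction I:
  Bonds broken (reactants):
    C–C: 2 × 340 = 680
    C–H: 8 × 418 = 3344
    C=C: 1 × 635 = 635
    O=O: 6 × 513 = 3078
    Σ(broken) = 7737 kJ
  Bonds formed (products):
    C=O: 8 × 782 = 6256
    O–H: 8 × 446 = 3568
    Σ(formed) = 9824 kJ
  ΔH_I = 7737 − 9824 = −2087 kJ
Reaction II:
  Bonds broken (reactants):
    N–H: 12 × 399 = 4788
    O=O: 3 × 513 = 1539
    Σ(broken) = 6327 kJ
  Bonds formed (products):
    N≡N: 2 × 933 = 1866
    O–H: 12 × 446 = 5352
    Σ(formed) = 7218 kJ
  ΔH_II = 6327 − 7218 = −891 kJ
ΔH_I − ΔH_II = −1196 kJ, so reaction I has the more negative ΔH; |ΔH_I − ΔH_II| = 1196 kJ.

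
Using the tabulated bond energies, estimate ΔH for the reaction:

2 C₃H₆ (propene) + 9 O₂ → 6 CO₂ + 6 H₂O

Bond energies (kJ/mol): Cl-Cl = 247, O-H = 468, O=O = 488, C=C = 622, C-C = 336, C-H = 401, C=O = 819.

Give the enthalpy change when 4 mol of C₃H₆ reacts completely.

Bonds broken (reactants):
  C-C: 2 × 336 = 672
  C-H: 12 × 401 = 4812
  C=C: 2 × 622 = 1244
  O=O: 9 × 488 = 4392
  Σ(broken) = 11120 kJ
Bonds formed (products):
  C=O: 12 × 819 = 9828
  O-H: 12 × 468 = 5616
  Σ(formed) = 15444 kJ
ΔH = Σ(broken) − Σ(formed) = 11120 − 15444 = −4324 kJ
For 2× the reaction as written: 2 × (−4324) = −8648 kJ

ΔH = −8648 kJ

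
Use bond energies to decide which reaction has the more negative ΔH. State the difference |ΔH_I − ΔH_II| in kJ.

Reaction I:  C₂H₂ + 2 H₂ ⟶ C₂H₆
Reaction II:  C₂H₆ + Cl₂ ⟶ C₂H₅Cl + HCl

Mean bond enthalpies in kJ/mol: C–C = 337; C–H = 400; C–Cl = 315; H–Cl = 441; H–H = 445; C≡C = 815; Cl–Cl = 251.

Reaction I, by 127 kJ

Reaction I:
  Bonds broken (reactants):
    C≡C: 1 × 815 = 815
    C–H: 2 × 400 = 800
    H–H: 2 × 445 = 890
    Σ(broken) = 2505 kJ
  Bonds formed (products):
    C–C: 1 × 337 = 337
    C–H: 6 × 400 = 2400
    Σ(formed) = 2737 kJ
  ΔH_I = 2505 − 2737 = −232 kJ
Reaction II:
  Bonds broken (reactants):
    C–C: 1 × 337 = 337
    C–H: 6 × 400 = 2400
    Cl–Cl: 1 × 251 = 251
    Σ(broken) = 2988 kJ
  Bonds formed (products):
    C–C: 1 × 337 = 337
    C–Cl: 1 × 315 = 315
    C–H: 5 × 400 = 2000
    H–Cl: 1 × 441 = 441
    Σ(formed) = 3093 kJ
  ΔH_II = 2988 − 3093 = −105 kJ
ΔH_I − ΔH_II = −127 kJ, so reaction I has the more negative ΔH; |ΔH_I − ΔH_II| = 127 kJ.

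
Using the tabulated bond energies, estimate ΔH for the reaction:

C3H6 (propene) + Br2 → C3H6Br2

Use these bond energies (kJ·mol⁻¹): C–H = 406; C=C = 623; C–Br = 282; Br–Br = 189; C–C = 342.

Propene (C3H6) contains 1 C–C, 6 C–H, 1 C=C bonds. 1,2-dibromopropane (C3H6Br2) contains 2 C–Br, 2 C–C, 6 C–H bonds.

ΔH ≈ −94 kJ

Bonds broken (reactants):
  Br–Br: 1 × 189 = 189
  C–C: 1 × 342 = 342
  C–H: 6 × 406 = 2436
  C=C: 1 × 623 = 623
  Σ(broken) = 3590 kJ
Bonds formed (products):
  C–Br: 2 × 282 = 564
  C–C: 2 × 342 = 684
  C–H: 6 × 406 = 2436
  Σ(formed) = 3684 kJ
ΔH = Σ(broken) − Σ(formed) = 3590 − 3684 = −94 kJ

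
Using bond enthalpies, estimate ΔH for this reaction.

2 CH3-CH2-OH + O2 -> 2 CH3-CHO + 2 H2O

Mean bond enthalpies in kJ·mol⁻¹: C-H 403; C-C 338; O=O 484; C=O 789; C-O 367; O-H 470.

ΔH ≈ −494 kJ

Bonds broken (reactants):
  C-C: 2 × 338 = 676
  C-H: 10 × 403 = 4030
  C-O: 2 × 367 = 734
  O-H: 2 × 470 = 940
  O=O: 1 × 484 = 484
  Σ(broken) = 6864 kJ
Bonds formed (products):
  C-C: 2 × 338 = 676
  C-H: 8 × 403 = 3224
  C=O: 2 × 789 = 1578
  O-H: 4 × 470 = 1880
  Σ(formed) = 7358 kJ
ΔH = Σ(broken) − Σ(formed) = 6864 − 7358 = −494 kJ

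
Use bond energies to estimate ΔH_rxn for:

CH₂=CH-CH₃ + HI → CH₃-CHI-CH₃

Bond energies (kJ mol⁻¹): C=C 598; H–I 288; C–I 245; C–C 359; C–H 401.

Bonds broken (reactants):
  C–C: 1 × 359 = 359
  C–H: 6 × 401 = 2406
  C=C: 1 × 598 = 598
  H–I: 1 × 288 = 288
  Σ(broken) = 3651 kJ
Bonds formed (products):
  C–C: 2 × 359 = 718
  C–H: 7 × 401 = 2807
  C–I: 1 × 245 = 245
  Σ(formed) = 3770 kJ
ΔH = Σ(broken) − Σ(formed) = 3651 − 3770 = −119 kJ

ΔH ≈ −119 kJ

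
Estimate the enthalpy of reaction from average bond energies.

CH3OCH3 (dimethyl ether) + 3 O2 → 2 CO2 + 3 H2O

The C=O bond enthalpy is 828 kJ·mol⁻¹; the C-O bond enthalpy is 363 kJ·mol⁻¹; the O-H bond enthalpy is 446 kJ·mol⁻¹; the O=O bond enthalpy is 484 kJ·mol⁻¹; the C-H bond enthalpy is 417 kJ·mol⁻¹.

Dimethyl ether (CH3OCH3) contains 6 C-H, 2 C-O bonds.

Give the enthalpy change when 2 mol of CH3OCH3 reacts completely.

Bonds broken (reactants):
  C-H: 6 × 417 = 2502
  C-O: 2 × 363 = 726
  O=O: 3 × 484 = 1452
  Σ(broken) = 4680 kJ
Bonds formed (products):
  C=O: 4 × 828 = 3312
  O-H: 6 × 446 = 2676
  Σ(formed) = 5988 kJ
ΔH = Σ(broken) − Σ(formed) = 4680 − 5988 = −1308 kJ
For 2× the reaction as written: 2 × (−1308) = −2616 kJ

ΔH = −2616 kJ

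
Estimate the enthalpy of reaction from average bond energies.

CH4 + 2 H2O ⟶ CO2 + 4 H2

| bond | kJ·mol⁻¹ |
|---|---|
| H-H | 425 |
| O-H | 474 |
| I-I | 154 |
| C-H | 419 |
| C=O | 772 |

Bonds broken (reactants):
  C-H: 4 × 419 = 1676
  O-H: 4 × 474 = 1896
  Σ(broken) = 3572 kJ
Bonds formed (products):
  C=O: 2 × 772 = 1544
  H-H: 4 × 425 = 1700
  Σ(formed) = 3244 kJ
ΔH = Σ(broken) − Σ(formed) = 3572 − 3244 = +328 kJ

ΔH ≈ +328 kJ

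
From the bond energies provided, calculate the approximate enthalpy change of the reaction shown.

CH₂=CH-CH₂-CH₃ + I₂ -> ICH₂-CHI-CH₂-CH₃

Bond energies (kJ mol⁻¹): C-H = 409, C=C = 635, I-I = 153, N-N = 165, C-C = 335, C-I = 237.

Bonds broken (reactants):
  C-C: 2 × 335 = 670
  C-H: 8 × 409 = 3272
  C=C: 1 × 635 = 635
  I-I: 1 × 153 = 153
  Σ(broken) = 4730 kJ
Bonds formed (products):
  C-C: 3 × 335 = 1005
  C-H: 8 × 409 = 3272
  C-I: 2 × 237 = 474
  Σ(formed) = 4751 kJ
ΔH = Σ(broken) − Σ(formed) = 4730 − 4751 = −21 kJ

ΔH ≈ −21 kJ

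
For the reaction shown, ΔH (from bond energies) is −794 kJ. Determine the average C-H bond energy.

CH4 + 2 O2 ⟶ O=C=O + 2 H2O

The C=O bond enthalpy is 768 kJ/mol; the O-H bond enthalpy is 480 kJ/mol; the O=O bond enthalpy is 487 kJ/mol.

D(C-H) ≈ 422 kJ/mol

Let D be the C-H bond energy.
Σ(broken) = 4×D + 2×487 = 974 + 4D
Σ(formed) = 2×768 + 4×480 = 3456
ΔH = Σ(broken) − Σ(formed) = (974 + 4D) − (3456) = −2482 + 4D
Setting this equal to −794 kJ gives 4D = 1688, so D = 422 kJ/mol.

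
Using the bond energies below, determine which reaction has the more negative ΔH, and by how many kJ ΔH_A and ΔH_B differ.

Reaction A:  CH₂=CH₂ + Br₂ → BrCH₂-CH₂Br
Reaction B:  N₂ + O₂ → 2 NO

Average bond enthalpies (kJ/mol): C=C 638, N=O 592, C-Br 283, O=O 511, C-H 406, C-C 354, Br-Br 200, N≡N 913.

Reaction A, by 322 kJ

Reaction A:
  Bonds broken (reactants):
    Br-Br: 1 × 200 = 200
    C-H: 4 × 406 = 1624
    C=C: 1 × 638 = 638
    Σ(broken) = 2462 kJ
  Bonds formed (products):
    C-Br: 2 × 283 = 566
    C-C: 1 × 354 = 354
    C-H: 4 × 406 = 1624
    Σ(formed) = 2544 kJ
  ΔH_A = 2462 − 2544 = −82 kJ
Reaction B:
  Bonds broken (reactants):
    N≡N: 1 × 913 = 913
    O=O: 1 × 511 = 511
    Σ(broken) = 1424 kJ
  Bonds formed (products):
    N=O: 2 × 592 = 1184
    Σ(formed) = 1184 kJ
  ΔH_B = 1424 − 1184 = +240 kJ
ΔH_A − ΔH_B = −322 kJ, so reaction A has the more negative ΔH; |ΔH_A − ΔH_B| = 322 kJ.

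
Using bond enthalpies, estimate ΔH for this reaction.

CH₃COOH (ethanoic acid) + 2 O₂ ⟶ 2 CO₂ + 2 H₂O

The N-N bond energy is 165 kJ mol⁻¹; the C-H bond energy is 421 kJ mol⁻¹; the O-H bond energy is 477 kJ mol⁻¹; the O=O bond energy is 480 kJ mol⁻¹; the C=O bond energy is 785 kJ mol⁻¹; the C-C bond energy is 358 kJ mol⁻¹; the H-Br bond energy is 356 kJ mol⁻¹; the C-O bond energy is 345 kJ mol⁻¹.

Bonds broken (reactants):
  C-C: 1 × 358 = 358
  C-H: 3 × 421 = 1263
  C-O: 1 × 345 = 345
  C=O: 1 × 785 = 785
  O-H: 1 × 477 = 477
  O=O: 2 × 480 = 960
  Σ(broken) = 4188 kJ
Bonds formed (products):
  C=O: 4 × 785 = 3140
  O-H: 4 × 477 = 1908
  Σ(formed) = 5048 kJ
ΔH = Σ(broken) − Σ(formed) = 4188 − 5048 = −860 kJ

ΔH ≈ −860 kJ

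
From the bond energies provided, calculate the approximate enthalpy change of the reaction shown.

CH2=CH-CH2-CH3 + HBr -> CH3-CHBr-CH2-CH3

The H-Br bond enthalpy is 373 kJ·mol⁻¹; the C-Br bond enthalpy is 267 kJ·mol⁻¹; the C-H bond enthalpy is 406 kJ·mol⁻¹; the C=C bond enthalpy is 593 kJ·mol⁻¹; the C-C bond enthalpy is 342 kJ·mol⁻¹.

ΔH ≈ −49 kJ

Bonds broken (reactants):
  C-C: 2 × 342 = 684
  C-H: 8 × 406 = 3248
  C=C: 1 × 593 = 593
  H-Br: 1 × 373 = 373
  Σ(broken) = 4898 kJ
Bonds formed (products):
  C-Br: 1 × 267 = 267
  C-C: 3 × 342 = 1026
  C-H: 9 × 406 = 3654
  Σ(formed) = 4947 kJ
ΔH = Σ(broken) − Σ(formed) = 4898 − 4947 = −49 kJ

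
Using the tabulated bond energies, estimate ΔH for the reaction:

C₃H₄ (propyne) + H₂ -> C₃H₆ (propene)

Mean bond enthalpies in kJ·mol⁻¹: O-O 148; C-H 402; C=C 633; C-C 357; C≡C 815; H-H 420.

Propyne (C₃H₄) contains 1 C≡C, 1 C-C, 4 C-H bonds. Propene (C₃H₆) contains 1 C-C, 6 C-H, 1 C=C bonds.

ΔH ≈ −202 kJ

Bonds broken (reactants):
  C≡C: 1 × 815 = 815
  C-C: 1 × 357 = 357
  C-H: 4 × 402 = 1608
  H-H: 1 × 420 = 420
  Σ(broken) = 3200 kJ
Bonds formed (products):
  C-C: 1 × 357 = 357
  C-H: 6 × 402 = 2412
  C=C: 1 × 633 = 633
  Σ(formed) = 3402 kJ
ΔH = Σ(broken) − Σ(formed) = 3200 − 3402 = −202 kJ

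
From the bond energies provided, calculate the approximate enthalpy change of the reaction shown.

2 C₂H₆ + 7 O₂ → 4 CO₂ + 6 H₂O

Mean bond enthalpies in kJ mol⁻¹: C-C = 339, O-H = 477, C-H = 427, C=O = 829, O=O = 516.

ΔH ≈ −2942 kJ

Bonds broken (reactants):
  C-C: 2 × 339 = 678
  C-H: 12 × 427 = 5124
  O=O: 7 × 516 = 3612
  Σ(broken) = 9414 kJ
Bonds formed (products):
  C=O: 8 × 829 = 6632
  O-H: 12 × 477 = 5724
  Σ(formed) = 12356 kJ
ΔH = Σ(broken) − Σ(formed) = 9414 − 12356 = −2942 kJ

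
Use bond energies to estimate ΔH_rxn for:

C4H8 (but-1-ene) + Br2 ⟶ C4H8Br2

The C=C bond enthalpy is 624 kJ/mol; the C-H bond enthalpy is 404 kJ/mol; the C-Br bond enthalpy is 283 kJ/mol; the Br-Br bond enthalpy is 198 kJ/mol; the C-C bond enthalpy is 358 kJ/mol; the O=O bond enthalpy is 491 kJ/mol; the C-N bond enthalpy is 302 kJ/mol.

Bonds broken (reactants):
  Br-Br: 1 × 198 = 198
  C-C: 2 × 358 = 716
  C-H: 8 × 404 = 3232
  C=C: 1 × 624 = 624
  Σ(broken) = 4770 kJ
Bonds formed (products):
  C-Br: 2 × 283 = 566
  C-C: 3 × 358 = 1074
  C-H: 8 × 404 = 3232
  Σ(formed) = 4872 kJ
ΔH = Σ(broken) − Σ(formed) = 4770 − 4872 = −102 kJ

ΔH ≈ −102 kJ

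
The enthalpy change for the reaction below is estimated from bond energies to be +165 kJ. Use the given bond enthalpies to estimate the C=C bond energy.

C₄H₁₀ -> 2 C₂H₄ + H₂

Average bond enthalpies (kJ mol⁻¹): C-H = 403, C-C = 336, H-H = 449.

D(C=C) ≈ 600 kJ/mol

Let D be the C=C bond energy.
Σ(broken) = 3×336 + 10×403 = 5038
Σ(formed) = 8×403 + 2×D + 1×449 = 3673 + 2D
ΔH = Σ(broken) − Σ(formed) = (5038) − (3673 + 2D) = +1365 − 2D
Setting this equal to +165 kJ gives 2D = 1200, so D = 600 kJ/mol.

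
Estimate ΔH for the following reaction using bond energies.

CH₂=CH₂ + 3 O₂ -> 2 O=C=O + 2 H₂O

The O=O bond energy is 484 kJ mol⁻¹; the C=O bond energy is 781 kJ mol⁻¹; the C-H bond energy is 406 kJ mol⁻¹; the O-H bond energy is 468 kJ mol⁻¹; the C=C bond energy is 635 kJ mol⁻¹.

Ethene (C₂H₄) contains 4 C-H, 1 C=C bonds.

Bonds broken (reactants):
  C-H: 4 × 406 = 1624
  C=C: 1 × 635 = 635
  O=O: 3 × 484 = 1452
  Σ(broken) = 3711 kJ
Bonds formed (products):
  C=O: 4 × 781 = 3124
  O-H: 4 × 468 = 1872
  Σ(formed) = 4996 kJ
ΔH = Σ(broken) − Σ(formed) = 3711 − 4996 = −1285 kJ

ΔH ≈ −1285 kJ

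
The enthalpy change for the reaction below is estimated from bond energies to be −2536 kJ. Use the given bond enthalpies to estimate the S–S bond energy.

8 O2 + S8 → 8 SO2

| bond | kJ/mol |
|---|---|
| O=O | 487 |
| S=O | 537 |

Let D be the S–S bond energy.
Σ(broken) = 8×487 + 8×D = 3896 + 8D
Σ(formed) = 16×537 = 8592
ΔH = Σ(broken) − Σ(formed) = (3896 + 8D) − (8592) = −4696 + 8D
Setting this equal to −2536 kJ gives 8D = 2160, so D = 270 kJ/mol.

D(S–S) ≈ 270 kJ/mol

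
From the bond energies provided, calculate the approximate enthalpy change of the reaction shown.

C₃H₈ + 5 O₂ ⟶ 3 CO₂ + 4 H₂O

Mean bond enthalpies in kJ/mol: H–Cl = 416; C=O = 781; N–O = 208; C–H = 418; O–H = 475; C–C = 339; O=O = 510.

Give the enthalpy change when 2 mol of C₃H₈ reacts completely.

ΔH = −3828 kJ

Bonds broken (reactants):
  C–C: 2 × 339 = 678
  C–H: 8 × 418 = 3344
  O=O: 5 × 510 = 2550
  Σ(broken) = 6572 kJ
Bonds formed (products):
  C=O: 6 × 781 = 4686
  O–H: 8 × 475 = 3800
  Σ(formed) = 8486 kJ
ΔH = Σ(broken) − Σ(formed) = 6572 − 8486 = −1914 kJ
For 2× the reaction as written: 2 × (−1914) = −3828 kJ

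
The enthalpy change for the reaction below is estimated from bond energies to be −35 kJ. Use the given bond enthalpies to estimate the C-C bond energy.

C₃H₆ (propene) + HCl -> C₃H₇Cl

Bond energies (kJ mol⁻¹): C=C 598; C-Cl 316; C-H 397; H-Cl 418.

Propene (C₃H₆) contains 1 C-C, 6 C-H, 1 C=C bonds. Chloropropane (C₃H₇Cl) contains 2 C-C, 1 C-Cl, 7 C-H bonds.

D(C-C) ≈ 338 kJ/mol

Let D be the C-C bond energy.
Σ(broken) = 1×D + 6×397 + 1×598 + 1×418 = 3398 + D
Σ(formed) = 2×D + 1×316 + 7×397 = 3095 + 2D
ΔH = Σ(broken) − Σ(formed) = (3398 + D) − (3095 + 2D) = +303 − D
Setting this equal to −35 kJ gives D = 338 kJ/mol.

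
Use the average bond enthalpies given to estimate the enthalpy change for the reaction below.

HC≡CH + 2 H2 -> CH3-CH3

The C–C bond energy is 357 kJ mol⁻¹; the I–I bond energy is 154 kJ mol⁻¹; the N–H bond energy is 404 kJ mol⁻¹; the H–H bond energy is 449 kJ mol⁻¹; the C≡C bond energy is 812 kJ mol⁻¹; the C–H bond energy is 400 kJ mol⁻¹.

Bonds broken (reactants):
  C≡C: 1 × 812 = 812
  C–H: 2 × 400 = 800
  H–H: 2 × 449 = 898
  Σ(broken) = 2510 kJ
Bonds formed (products):
  C–C: 1 × 357 = 357
  C–H: 6 × 400 = 2400
  Σ(formed) = 2757 kJ
ΔH = Σ(broken) − Σ(formed) = 2510 − 2757 = −247 kJ

ΔH ≈ −247 kJ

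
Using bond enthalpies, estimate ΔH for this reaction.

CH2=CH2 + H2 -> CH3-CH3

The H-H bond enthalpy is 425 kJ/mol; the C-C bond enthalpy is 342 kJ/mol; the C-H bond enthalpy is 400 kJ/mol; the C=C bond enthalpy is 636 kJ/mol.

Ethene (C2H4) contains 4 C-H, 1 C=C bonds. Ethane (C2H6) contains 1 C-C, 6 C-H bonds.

ΔH ≈ −81 kJ

Bonds broken (reactants):
  C-H: 4 × 400 = 1600
  C=C: 1 × 636 = 636
  H-H: 1 × 425 = 425
  Σ(broken) = 2661 kJ
Bonds formed (products):
  C-C: 1 × 342 = 342
  C-H: 6 × 400 = 2400
  Σ(formed) = 2742 kJ
ΔH = Σ(broken) − Σ(formed) = 2661 − 2742 = −81 kJ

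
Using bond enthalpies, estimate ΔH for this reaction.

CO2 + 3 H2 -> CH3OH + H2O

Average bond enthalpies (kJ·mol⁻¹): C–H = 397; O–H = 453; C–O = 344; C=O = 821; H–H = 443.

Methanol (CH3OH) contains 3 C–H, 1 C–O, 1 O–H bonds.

Bonds broken (reactants):
  C=O: 2 × 821 = 1642
  H–H: 3 × 443 = 1329
  Σ(broken) = 2971 kJ
Bonds formed (products):
  C–H: 3 × 397 = 1191
  C–O: 1 × 344 = 344
  O–H: 3 × 453 = 1359
  Σ(formed) = 2894 kJ
ΔH = Σ(broken) − Σ(formed) = 2971 − 2894 = +77 kJ

ΔH ≈ +77 kJ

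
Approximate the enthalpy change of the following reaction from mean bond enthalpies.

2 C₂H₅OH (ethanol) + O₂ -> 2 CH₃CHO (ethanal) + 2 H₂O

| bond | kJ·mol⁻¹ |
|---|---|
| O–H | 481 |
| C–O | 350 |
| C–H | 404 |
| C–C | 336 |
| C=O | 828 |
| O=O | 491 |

Bonds broken (reactants):
  C–C: 2 × 336 = 672
  C–H: 10 × 404 = 4040
  C–O: 2 × 350 = 700
  O–H: 2 × 481 = 962
  O=O: 1 × 491 = 491
  Σ(broken) = 6865 kJ
Bonds formed (products):
  C–C: 2 × 336 = 672
  C–H: 8 × 404 = 3232
  C=O: 2 × 828 = 1656
  O–H: 4 × 481 = 1924
  Σ(formed) = 7484 kJ
ΔH = Σ(broken) − Σ(formed) = 6865 − 7484 = −619 kJ

ΔH ≈ −619 kJ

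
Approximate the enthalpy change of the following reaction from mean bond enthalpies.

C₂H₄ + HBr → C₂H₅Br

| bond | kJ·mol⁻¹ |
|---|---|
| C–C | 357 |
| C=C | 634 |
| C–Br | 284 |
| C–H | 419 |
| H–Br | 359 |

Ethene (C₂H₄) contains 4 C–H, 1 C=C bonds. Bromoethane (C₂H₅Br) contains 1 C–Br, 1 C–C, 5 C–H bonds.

Bonds broken (reactants):
  C–H: 4 × 419 = 1676
  C=C: 1 × 634 = 634
  H–Br: 1 × 359 = 359
  Σ(broken) = 2669 kJ
Bonds formed (products):
  C–Br: 1 × 284 = 284
  C–C: 1 × 357 = 357
  C–H: 5 × 419 = 2095
  Σ(formed) = 2736 kJ
ΔH = Σ(broken) − Σ(formed) = 2669 − 2736 = −67 kJ

ΔH ≈ −67 kJ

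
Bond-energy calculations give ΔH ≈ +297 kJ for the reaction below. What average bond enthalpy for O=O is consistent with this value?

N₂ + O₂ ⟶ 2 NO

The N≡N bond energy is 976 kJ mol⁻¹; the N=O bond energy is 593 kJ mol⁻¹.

Let D be the O=O bond energy.
Σ(broken) = 1×976 + 1×D = 976 + D
Σ(formed) = 2×593 = 1186
ΔH = Σ(broken) − Σ(formed) = (976 + D) − (1186) = −210 + D
Setting this equal to +297 kJ gives D = 507 kJ/mol.

D(O=O) ≈ 507 kJ/mol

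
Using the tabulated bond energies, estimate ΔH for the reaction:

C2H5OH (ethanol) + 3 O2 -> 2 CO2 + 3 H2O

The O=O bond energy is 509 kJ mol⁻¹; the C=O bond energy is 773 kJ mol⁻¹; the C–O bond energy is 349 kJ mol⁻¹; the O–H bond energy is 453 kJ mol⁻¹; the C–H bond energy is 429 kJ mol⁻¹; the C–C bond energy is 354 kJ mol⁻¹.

ΔH ≈ −982 kJ

Bonds broken (reactants):
  C–C: 1 × 354 = 354
  C–H: 5 × 429 = 2145
  C–O: 1 × 349 = 349
  O–H: 1 × 453 = 453
  O=O: 3 × 509 = 1527
  Σ(broken) = 4828 kJ
Bonds formed (products):
  C=O: 4 × 773 = 3092
  O–H: 6 × 453 = 2718
  Σ(formed) = 5810 kJ
ΔH = Σ(broken) − Σ(formed) = 4828 − 5810 = −982 kJ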